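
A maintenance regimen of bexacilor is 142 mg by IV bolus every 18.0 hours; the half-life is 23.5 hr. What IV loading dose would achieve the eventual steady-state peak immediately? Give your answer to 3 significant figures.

k = ln 2 / 23.5 = 0.02950 hr⁻¹
Accumulation ratio R = 1 / (1 − e^(−kτ)) = 1 / (1 − e^(−0.02950×18.0)) = 1 / (1 − 0.5881) = 2.428
Loading dose = maintenance dose × R = 142 × 2.428 ≈ 345 mg

345 mg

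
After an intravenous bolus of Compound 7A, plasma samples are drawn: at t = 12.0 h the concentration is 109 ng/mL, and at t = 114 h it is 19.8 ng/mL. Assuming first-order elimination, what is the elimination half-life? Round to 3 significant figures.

k = ln(C₁/C₂) / (t₂ − t₁) = ln(109/19.8) / (114 − 12.0)
  = 1.706 / 102.0 = 0.01672 h⁻¹
t½ = ln 2 / k = ln 2 / 0.01672 ≈ 41.5 hours

41.5 hours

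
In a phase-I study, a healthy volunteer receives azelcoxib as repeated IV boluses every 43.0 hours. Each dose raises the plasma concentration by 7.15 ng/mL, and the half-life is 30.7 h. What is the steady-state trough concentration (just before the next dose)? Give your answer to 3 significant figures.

4.36 ng/mL

k = ln 2 / 30.7 = 0.02258 h⁻¹
Fraction remaining after one interval: e^(−kτ) = e^(−0.02258 × 43.0) = 0.3788
R = 1 / (1 − 0.3788) = 1.610
Css,max = 7.15 × 1.610 = 11.51 ng/mL
Css,min = Css,max × e^(−kτ) = 11.51 × 0.3788 ≈ 4.36 ng/mL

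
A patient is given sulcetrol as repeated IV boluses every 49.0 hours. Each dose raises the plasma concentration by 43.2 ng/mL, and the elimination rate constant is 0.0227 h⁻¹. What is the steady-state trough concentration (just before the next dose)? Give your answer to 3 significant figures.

21.2 ng/mL

Fraction remaining after one interval: e^(−kτ) = e^(−0.02270 × 49.0) = 0.3288
R = 1 / (1 − 0.3288) = 1.490
Css,max = 43.2 × 1.490 = 64.36 ng/mL
Css,min = Css,max × e^(−kτ) = 64.36 × 0.3288 ≈ 21.2 ng/mL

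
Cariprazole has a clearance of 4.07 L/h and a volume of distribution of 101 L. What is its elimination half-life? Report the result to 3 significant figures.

17.2 hours

k = CL / V = 4.07 / 101 = 0.04030 h⁻¹
t½ = ln 2 / k = ln 2 / 0.04030 ≈ 17.2 hours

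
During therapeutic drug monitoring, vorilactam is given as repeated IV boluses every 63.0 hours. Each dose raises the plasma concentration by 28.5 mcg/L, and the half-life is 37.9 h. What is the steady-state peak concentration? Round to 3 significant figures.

k = ln 2 / 37.9 = 0.01829 h⁻¹
Fraction remaining after one interval: e^(−kτ) = e^(−0.01829 × 63.0) = 0.3159
R = 1 / (1 − 0.3159) = 1.462
Css,max = 28.5 × 1.462 ≈ 41.7 mcg/L

41.7 mcg/L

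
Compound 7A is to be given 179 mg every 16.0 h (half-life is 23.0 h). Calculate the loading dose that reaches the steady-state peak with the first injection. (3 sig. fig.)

468 mg

k = ln 2 / 23.0 = 0.03014 h⁻¹
Accumulation ratio R = 1 / (1 − e^(−kτ)) = 1 / (1 − e^(−0.03014×16.0)) = 1 / (1 − 0.6174) = 2.614
Loading dose = maintenance dose × R = 179 × 2.614 ≈ 468 mg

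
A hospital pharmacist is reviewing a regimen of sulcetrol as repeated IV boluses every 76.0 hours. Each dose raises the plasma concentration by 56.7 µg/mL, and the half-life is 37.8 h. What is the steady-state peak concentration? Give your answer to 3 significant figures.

k = ln 2 / 37.8 = 0.01834 h⁻¹
Fraction remaining after one interval: e^(−kτ) = e^(−0.01834 × 76.0) = 0.2482
R = 1 / (1 − 0.2482) = 1.330
Css,max = 56.7 × 1.330 ≈ 75.4 µg/mL

75.4 µg/mL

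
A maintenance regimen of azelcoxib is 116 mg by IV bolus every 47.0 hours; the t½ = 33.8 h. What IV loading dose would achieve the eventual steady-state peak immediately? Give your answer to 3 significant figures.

k = ln 2 / 33.8 = 0.02051 h⁻¹
Accumulation ratio R = 1 / (1 − e^(−kτ)) = 1 / (1 − e^(−0.02051×47.0)) = 1 / (1 − 0.3814) = 1.617
Loading dose = maintenance dose × R = 116 × 1.617 ≈ 188 mg

188 mg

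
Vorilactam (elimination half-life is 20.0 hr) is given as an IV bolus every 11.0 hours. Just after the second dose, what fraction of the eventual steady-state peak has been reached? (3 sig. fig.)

0.533

k = ln 2 / 20.0 = 0.03466 hr⁻¹
f_n = 1 − e^(−nkτ) = 1 − e^(−2 × 0.03466 × 11.0) = 1 − e^(−0.7625) = 1 − 0.4665 ≈ 0.533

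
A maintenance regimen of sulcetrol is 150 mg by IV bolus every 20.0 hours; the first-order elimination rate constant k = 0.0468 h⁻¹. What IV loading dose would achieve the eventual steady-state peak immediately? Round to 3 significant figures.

247 mg

Accumulation ratio R = 1 / (1 − e^(−kτ)) = 1 / (1 − e^(−0.04680×20.0)) = 1 / (1 − 0.3922) = 1.645
Loading dose = maintenance dose × R = 150 × 1.645 ≈ 247 mg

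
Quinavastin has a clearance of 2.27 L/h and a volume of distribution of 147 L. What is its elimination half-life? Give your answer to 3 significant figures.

k = CL / V = 2.27 / 147 = 0.01544 h⁻¹
t½ = ln 2 / k = ln 2 / 0.01544 ≈ 44.9 hours

44.9 hours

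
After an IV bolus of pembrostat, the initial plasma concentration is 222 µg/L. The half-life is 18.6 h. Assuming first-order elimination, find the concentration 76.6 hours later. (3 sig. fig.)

k = ln 2 / 18.6 = 0.03727 h⁻¹
76.6 h is 4.118 half-lives, so C = 222 × (1/2)^4.118 = 222 × 0.05758 ≈ 12.8 µg/L

12.8 µg/L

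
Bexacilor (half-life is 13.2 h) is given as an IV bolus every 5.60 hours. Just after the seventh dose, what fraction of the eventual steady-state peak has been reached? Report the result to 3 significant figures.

k = ln 2 / 13.2 = 0.05251 h⁻¹
f_n = 1 − e^(−nkτ) = 1 − e^(−7 × 0.05251 × 5.60) = 1 − e^(−2.058) = 1 − 0.1277 ≈ 0.872

0.872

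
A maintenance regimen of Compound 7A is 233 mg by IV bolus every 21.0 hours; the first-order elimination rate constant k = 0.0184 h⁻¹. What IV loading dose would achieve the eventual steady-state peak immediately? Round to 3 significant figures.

727 mg

Accumulation ratio R = 1 / (1 − e^(−kτ)) = 1 / (1 − e^(−0.01840×21.0)) = 1 / (1 − 0.6795) = 3.120
Loading dose = maintenance dose × R = 233 × 3.120 ≈ 727 mg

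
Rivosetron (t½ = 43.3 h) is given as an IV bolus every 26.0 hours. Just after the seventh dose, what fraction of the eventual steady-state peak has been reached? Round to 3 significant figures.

0.946

k = ln 2 / 43.3 = 0.01601 h⁻¹
f_n = 1 − e^(−nkτ) = 1 − e^(−7 × 0.01601 × 26.0) = 1 − e^(−2.913) = 1 − 0.05429 ≈ 0.946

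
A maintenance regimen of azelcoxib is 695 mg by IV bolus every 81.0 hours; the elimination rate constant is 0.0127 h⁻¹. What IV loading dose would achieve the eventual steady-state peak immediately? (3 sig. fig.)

1080 mg

Accumulation ratio R = 1 / (1 − e^(−kτ)) = 1 / (1 − e^(−0.01270×81.0)) = 1 / (1 − 0.3575) = 1.556
Loading dose = maintenance dose × R = 695 × 1.556 ≈ 1080 mg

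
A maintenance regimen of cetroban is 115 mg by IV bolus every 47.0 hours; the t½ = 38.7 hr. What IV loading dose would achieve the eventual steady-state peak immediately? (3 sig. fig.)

202 mg

k = ln 2 / 38.7 = 0.01791 hr⁻¹
Accumulation ratio R = 1 / (1 − e^(−kτ)) = 1 / (1 − e^(−0.01791×47.0)) = 1 / (1 − 0.4309) = 1.757
Loading dose = maintenance dose × R = 115 × 1.757 ≈ 202 mg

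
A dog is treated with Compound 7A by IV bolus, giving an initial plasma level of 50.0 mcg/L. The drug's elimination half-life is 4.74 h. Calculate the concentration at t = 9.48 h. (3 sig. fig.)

k = ln 2 / 4.74 = 0.1462 h⁻¹
C(t) = C₀ e^(−kt) = 50.0 × e^(−0.1462 × 9.48) = 50.0 × e^(−1.386) = 50.0 × 0.2500 ≈ 12.5 mcg/L

12.5 mcg/L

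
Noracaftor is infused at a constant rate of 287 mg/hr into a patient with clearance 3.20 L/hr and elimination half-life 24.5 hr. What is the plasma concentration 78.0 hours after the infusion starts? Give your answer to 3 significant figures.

Css = rate / CL = 287 / 3.20 = 89.69 mg/L
k = ln 2 / 24.5 = 0.02829 hr⁻¹
C(t) = Css (1 − e^(−kt)) = 89.69 × (1 − e^(−2.207)) = 89.69 × 0.8899 ≈ 79.8 mg/L

79.8 mg/L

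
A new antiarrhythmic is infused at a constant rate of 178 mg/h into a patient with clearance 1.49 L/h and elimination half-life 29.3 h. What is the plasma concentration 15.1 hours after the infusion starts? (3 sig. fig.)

35.9 mg/L

Css = rate / CL = 178 / 1.49 = 119.5 mg/L
k = ln 2 / 29.3 = 0.02366 h⁻¹
C(t) = Css (1 − e^(−kt)) = 119.5 × (1 − e^(−0.3572)) = 119.5 × 0.3004 ≈ 35.9 mg/L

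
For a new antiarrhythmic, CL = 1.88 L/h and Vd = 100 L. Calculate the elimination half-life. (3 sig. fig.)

36.9 hours

k = CL / V = 1.88 / 100 = 0.01880 h⁻¹
t½ = ln 2 / k = ln 2 / 0.01880 ≈ 36.9 hours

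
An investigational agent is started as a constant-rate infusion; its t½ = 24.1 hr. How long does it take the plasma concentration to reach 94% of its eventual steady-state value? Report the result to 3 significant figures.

k = ln 2 / 24.1 = 0.02876 hr⁻¹
f = 1 − e^(−kt)  ⇒  t = −ln(1 − f) / k
t = −ln(1 − 0.94) / 0.02876 = 2.813 / 0.02876 ≈ 97.8 hours

97.8 hours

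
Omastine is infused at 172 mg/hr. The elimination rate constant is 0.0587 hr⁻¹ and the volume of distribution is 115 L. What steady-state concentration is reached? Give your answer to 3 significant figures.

25.5 µg/mL

CL = k · V = 0.0587 × 115 = 6.751 L/hr
Css = rate / CL = 172 / 6.751 ≈ 25.5 µg/mL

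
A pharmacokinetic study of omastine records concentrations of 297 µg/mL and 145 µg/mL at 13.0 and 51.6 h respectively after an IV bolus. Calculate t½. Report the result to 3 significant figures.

k = ln(C₁/C₂) / (t₂ − t₁) = ln(297/145) / (51.6 − 13.0)
  = 0.7170 / 38.60 = 0.01858 h⁻¹
t½ = ln 2 / k = ln 2 / 0.01858 ≈ 37.3 hours

37.3 hours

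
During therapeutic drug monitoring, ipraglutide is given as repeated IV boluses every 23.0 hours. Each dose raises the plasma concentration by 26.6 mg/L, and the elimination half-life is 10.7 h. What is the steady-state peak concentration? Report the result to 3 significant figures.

34.3 mg/L

k = ln 2 / 10.7 = 0.06478 h⁻¹
Fraction remaining after one interval: e^(−kτ) = e^(−0.06478 × 23.0) = 0.2254
R = 1 / (1 − 0.2254) = 1.291
Css,max = 26.6 × 1.291 ≈ 34.3 mg/L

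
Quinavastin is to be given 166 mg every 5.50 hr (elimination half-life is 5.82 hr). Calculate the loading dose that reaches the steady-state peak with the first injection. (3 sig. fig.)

345 mg

k = ln 2 / 5.82 = 0.1191 hr⁻¹
Accumulation ratio R = 1 / (1 − e^(−kτ)) = 1 / (1 − e^(−0.1191×5.50)) = 1 / (1 − 0.5194) = 2.081
Loading dose = maintenance dose × R = 166 × 2.081 ≈ 345 mg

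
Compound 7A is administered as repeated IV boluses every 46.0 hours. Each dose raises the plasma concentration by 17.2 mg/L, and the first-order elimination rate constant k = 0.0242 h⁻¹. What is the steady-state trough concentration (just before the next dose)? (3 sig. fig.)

8.41 mg/L

Fraction remaining after one interval: e^(−kτ) = e^(−0.02420 × 46.0) = 0.3285
R = 1 / (1 − 0.3285) = 1.489
Css,max = 17.2 × 1.489 = 25.61 mg/L
Css,min = Css,max × e^(−kτ) = 25.61 × 0.3285 ≈ 8.41 mg/L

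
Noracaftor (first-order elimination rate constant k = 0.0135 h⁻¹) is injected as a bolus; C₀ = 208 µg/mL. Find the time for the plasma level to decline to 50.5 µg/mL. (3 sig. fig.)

105 hours

C(t) = C₀ e^(−kt)  ⇒  t = ln(C₀/C) / k
t = ln(208/50.5) / 0.01350 = 1.416 / 0.01350 ≈ 105 hours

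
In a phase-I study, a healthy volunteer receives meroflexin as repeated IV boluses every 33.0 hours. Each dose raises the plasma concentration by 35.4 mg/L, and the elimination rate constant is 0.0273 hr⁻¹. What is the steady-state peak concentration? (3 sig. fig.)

59.6 mg/L

Fraction remaining after one interval: e^(−kτ) = e^(−0.02730 × 33.0) = 0.4062
R = 1 / (1 − 0.4062) = 1.684
Css,max = 35.4 × 1.684 ≈ 59.6 mg/L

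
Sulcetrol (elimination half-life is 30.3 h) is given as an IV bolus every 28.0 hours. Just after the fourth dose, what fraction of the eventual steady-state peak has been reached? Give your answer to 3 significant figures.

k = ln 2 / 30.3 = 0.02288 h⁻¹
f_n = 1 − e^(−nkτ) = 1 − e^(−4 × 0.02288 × 28.0) = 1 − e^(−2.562) = 1 − 0.07714 ≈ 0.923

0.923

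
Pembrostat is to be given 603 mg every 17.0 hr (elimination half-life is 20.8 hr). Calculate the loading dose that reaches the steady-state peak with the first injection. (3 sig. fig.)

1390 mg

k = ln 2 / 20.8 = 0.03332 hr⁻¹
Accumulation ratio R = 1 / (1 − e^(−kτ)) = 1 / (1 − e^(−0.03332×17.0)) = 1 / (1 − 0.5675) = 2.312
Loading dose = maintenance dose × R = 603 × 2.312 ≈ 1390 mg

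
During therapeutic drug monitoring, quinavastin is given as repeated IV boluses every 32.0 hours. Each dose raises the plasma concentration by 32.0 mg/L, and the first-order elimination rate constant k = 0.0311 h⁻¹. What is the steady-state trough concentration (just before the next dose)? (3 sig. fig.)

Fraction remaining after one interval: e^(−kτ) = e^(−0.03110 × 32.0) = 0.3696
R = 1 / (1 − 0.3696) = 1.586
Css,max = 32.0 × 1.586 = 50.77 mg/L
Css,min = Css,max × e^(−kτ) = 50.77 × 0.3696 ≈ 18.8 mg/L

18.8 mg/L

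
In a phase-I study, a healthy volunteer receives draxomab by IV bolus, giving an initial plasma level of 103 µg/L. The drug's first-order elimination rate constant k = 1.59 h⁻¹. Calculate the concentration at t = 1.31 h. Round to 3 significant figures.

12.8 µg/L

C(t) = C₀ e^(−kt) = 103 × e^(−1.590 × 1.31) = 103 × e^(−2.083) = 103 × 0.1246 ≈ 12.8 µg/L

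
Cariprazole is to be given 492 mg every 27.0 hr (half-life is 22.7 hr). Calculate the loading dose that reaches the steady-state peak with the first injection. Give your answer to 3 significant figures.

k = ln 2 / 22.7 = 0.03054 hr⁻¹
Accumulation ratio R = 1 / (1 − e^(−kτ)) = 1 / (1 − e^(−0.03054×27.0)) = 1 / (1 − 0.4385) = 1.781
Loading dose = maintenance dose × R = 492 × 1.781 ≈ 876 mg

876 mg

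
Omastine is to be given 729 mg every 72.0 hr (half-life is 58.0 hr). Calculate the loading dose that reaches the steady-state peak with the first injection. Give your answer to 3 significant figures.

1260 mg

k = ln 2 / 58.0 = 0.01195 hr⁻¹
Accumulation ratio R = 1 / (1 − e^(−kτ)) = 1 / (1 − e^(−0.01195×72.0)) = 1 / (1 − 0.4230) = 1.733
Loading dose = maintenance dose × R = 729 × 1.733 ≈ 1260 mg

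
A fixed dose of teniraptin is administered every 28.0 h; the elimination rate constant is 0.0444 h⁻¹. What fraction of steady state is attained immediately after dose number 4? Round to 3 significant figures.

f_n = 1 − e^(−nkτ) = 1 − e^(−4 × 0.04440 × 28.0) = 1 − e^(−4.973) = 1 − 0.006924 ≈ 0.993

0.993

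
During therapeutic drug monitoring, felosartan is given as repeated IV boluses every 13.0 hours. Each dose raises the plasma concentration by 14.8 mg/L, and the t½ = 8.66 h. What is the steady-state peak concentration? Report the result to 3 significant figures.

k = ln 2 / 8.66 = 0.08004 h⁻¹
Fraction remaining after one interval: e^(−kτ) = e^(−0.08004 × 13.0) = 0.3533
R = 1 / (1 − 0.3533) = 1.546
Css,max = 14.8 × 1.546 ≈ 22.9 mg/L

22.9 mg/L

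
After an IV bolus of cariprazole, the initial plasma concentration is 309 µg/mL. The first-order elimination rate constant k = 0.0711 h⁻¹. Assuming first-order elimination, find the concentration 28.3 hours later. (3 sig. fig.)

C(t) = C₀ e^(−kt) = 309 × e^(−0.07110 × 28.3) = 309 × e^(−2.012) = 309 × 0.1337 ≈ 41.3 µg/mL

41.3 µg/mL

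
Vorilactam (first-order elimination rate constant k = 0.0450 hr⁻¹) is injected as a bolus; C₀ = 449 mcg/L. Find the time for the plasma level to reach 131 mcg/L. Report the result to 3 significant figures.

C(t) = C₀ e^(−kt)  ⇒  t = ln(C₀/C) / k
t = ln(449/131) / 0.04500 = 1.232 / 0.04500 ≈ 27.4 hours

27.4 hours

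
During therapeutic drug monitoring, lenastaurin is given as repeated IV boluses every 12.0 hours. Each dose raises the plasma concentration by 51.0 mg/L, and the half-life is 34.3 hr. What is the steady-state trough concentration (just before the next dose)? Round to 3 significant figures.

k = ln 2 / 34.3 = 0.02021 hr⁻¹
Fraction remaining after one interval: e^(−kτ) = e^(−0.02021 × 12.0) = 0.7847
R = 1 / (1 − 0.7847) = 4.644
Css,max = 51.0 × 4.644 = 236.8 mg/L
Css,min = Css,max × e^(−kτ) = 236.8 × 0.7847 ≈ 186 mg/L

186 mg/L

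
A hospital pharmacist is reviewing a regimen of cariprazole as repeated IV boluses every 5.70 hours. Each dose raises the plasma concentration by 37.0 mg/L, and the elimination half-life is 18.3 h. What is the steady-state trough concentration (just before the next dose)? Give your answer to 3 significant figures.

154 mg/L

k = ln 2 / 18.3 = 0.03788 h⁻¹
Fraction remaining after one interval: e^(−kτ) = e^(−0.03788 × 5.70) = 0.8058
R = 1 / (1 − 0.8058) = 5.150
Css,max = 37.0 × 5.150 = 190.5 mg/L
Css,min = Css,max × e^(−kτ) = 190.5 × 0.8058 ≈ 154 mg/L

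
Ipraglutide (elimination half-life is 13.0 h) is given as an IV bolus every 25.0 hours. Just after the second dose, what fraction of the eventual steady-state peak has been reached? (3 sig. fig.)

k = ln 2 / 13.0 = 0.05332 h⁻¹
f_n = 1 − e^(−nkτ) = 1 − e^(−2 × 0.05332 × 25.0) = 1 − e^(−2.666) = 1 − 0.06953 ≈ 0.930

0.930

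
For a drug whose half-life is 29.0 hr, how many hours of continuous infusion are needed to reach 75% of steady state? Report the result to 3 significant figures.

k = ln 2 / 29.0 = 0.02390 hr⁻¹
f = 1 − e^(−kt)  ⇒  t = −ln(1 − f) / k
t = −ln(1 − 0.75) / 0.02390 = 1.386 / 0.02390 ≈ 58.0 hours

58.0 hours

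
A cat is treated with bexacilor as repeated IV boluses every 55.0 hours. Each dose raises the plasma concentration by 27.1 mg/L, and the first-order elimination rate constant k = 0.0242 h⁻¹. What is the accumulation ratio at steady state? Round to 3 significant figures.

Fraction remaining after one interval: e^(−kτ) = e^(−0.02420 × 55.0) = 0.2642
R = 1 / (1 − 0.2642) = 1 / 0.7358 ≈ 1.36

1.36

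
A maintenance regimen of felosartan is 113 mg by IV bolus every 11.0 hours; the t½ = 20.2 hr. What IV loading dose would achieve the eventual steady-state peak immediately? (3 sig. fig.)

359 mg

k = ln 2 / 20.2 = 0.03431 hr⁻¹
Accumulation ratio R = 1 / (1 − e^(−kτ)) = 1 / (1 − e^(−0.03431×11.0)) = 1 / (1 − 0.6856) = 3.181
Loading dose = maintenance dose × R = 113 × 3.181 ≈ 359 mg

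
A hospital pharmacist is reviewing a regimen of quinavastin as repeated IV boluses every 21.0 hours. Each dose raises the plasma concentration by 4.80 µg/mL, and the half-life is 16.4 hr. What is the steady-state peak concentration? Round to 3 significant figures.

8.16 µg/mL

k = ln 2 / 16.4 = 0.04227 hr⁻¹
Fraction remaining after one interval: e^(−kτ) = e^(−0.04227 × 21.0) = 0.4117
R = 1 / (1 − 0.4117) = 1.700
Css,max = 4.80 × 1.700 ≈ 8.16 µg/mL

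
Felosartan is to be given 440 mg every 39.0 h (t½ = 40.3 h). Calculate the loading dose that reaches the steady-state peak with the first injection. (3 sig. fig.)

900 mg

k = ln 2 / 40.3 = 0.01720 h⁻¹
Accumulation ratio R = 1 / (1 − e^(−kτ)) = 1 / (1 − e^(−0.01720×39.0)) = 1 / (1 − 0.5113) = 2.046
Loading dose = maintenance dose × R = 440 × 2.046 ≈ 900 mg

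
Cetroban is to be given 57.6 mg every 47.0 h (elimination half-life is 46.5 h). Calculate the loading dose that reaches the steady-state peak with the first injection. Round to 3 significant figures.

k = ln 2 / 46.5 = 0.01491 h⁻¹
Accumulation ratio R = 1 / (1 − e^(−kτ)) = 1 / (1 − e^(−0.01491×47.0)) = 1 / (1 − 0.4963) = 1.985
Loading dose = maintenance dose × R = 57.6 × 1.985 ≈ 114 mg

114 mg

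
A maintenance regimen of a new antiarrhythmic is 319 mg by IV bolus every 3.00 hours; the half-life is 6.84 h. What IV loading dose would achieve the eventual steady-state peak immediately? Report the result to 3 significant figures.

1220 mg

k = ln 2 / 6.84 = 0.1013 h⁻¹
Accumulation ratio R = 1 / (1 − e^(−kτ)) = 1 / (1 − e^(−0.1013×3.00)) = 1 / (1 − 0.7379) = 3.815
Loading dose = maintenance dose × R = 319 × 3.815 ≈ 1220 mg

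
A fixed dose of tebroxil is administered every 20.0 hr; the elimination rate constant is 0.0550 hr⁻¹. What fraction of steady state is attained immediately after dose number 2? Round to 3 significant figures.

f_n = 1 − e^(−nkτ) = 1 − e^(−2 × 0.05500 × 20.0) = 1 − e^(−2.200) = 1 − 0.1108 ≈ 0.889

0.889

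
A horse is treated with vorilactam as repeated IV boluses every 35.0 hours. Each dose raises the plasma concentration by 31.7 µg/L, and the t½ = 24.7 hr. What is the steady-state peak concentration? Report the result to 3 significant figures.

k = ln 2 / 24.7 = 0.02806 hr⁻¹
Fraction remaining after one interval: e^(−kτ) = e^(−0.02806 × 35.0) = 0.3745
R = 1 / (1 − 0.3745) = 1.599
Css,max = 31.7 × 1.599 ≈ 50.7 µg/L

50.7 µg/L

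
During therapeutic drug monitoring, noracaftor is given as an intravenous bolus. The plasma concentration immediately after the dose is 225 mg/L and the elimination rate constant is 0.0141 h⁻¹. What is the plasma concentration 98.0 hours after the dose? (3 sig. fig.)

56.5 mg/L

C(t) = C₀ e^(−kt) = 225 × e^(−0.01410 × 98.0) = 225 × e^(−1.382) = 225 × 0.2511 ≈ 56.5 mg/L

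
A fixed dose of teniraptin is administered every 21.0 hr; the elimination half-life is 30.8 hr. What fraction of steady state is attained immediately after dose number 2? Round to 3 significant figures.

k = ln 2 / 30.8 = 0.02250 hr⁻¹
f_n = 1 − e^(−nkτ) = 1 − e^(−2 × 0.02250 × 21.0) = 1 − e^(−0.9452) = 1 − 0.3886 ≈ 0.611

0.611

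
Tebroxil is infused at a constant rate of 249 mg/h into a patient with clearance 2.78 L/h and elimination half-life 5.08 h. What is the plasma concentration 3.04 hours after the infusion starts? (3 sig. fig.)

30.4 µg/mL

Css = rate / CL = 249 / 2.78 = 89.57 µg/mL
k = ln 2 / 5.08 = 0.1364 h⁻¹
C(t) = Css (1 − e^(−kt)) = 89.57 × (1 − e^(−0.4148)) = 89.57 × 0.3395 ≈ 30.4 µg/mL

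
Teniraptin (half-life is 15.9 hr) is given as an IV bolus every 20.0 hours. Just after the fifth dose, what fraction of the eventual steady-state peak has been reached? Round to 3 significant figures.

0.987

k = ln 2 / 15.9 = 0.04359 hr⁻¹
f_n = 1 − e^(−nkτ) = 1 − e^(−5 × 0.04359 × 20.0) = 1 − e^(−4.359) = 1 − 0.01279 ≈ 0.987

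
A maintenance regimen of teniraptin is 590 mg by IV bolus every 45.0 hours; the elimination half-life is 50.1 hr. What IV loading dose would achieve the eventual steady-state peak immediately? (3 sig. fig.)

k = ln 2 / 50.1 = 0.01384 hr⁻¹
Accumulation ratio R = 1 / (1 − e^(−kτ)) = 1 / (1 − e^(−0.01384×45.0)) = 1 / (1 − 0.5366) = 2.158
Loading dose = maintenance dose × R = 590 × 2.158 ≈ 1270 mg

1270 mg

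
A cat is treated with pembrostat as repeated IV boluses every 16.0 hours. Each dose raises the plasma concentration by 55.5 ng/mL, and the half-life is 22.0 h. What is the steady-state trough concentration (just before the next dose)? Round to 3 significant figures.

k = ln 2 / 22.0 = 0.03151 h⁻¹
Fraction remaining after one interval: e^(−kτ) = e^(−0.03151 × 16.0) = 0.6040
R = 1 / (1 − 0.6040) = 2.526
Css,max = 55.5 × 2.526 = 140.2 ng/mL
Css,min = Css,max × e^(−kτ) = 140.2 × 0.6040 ≈ 84.7 ng/mL

84.7 ng/mL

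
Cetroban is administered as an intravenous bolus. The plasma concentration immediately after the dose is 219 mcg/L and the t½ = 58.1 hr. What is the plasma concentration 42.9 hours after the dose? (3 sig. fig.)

k = ln 2 / 58.1 = 0.01193 hr⁻¹
C(t) = C₀ e^(−kt) = 219 × e^(−0.01193 × 42.9) = 219 × e^(−0.5118) = 219 × 0.5994 ≈ 131 mcg/L

131 mcg/L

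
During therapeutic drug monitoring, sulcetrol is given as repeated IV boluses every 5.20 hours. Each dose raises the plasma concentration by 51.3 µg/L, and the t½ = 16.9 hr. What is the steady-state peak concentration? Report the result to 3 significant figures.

267 µg/L

k = ln 2 / 16.9 = 0.04101 hr⁻¹
Fraction remaining after one interval: e^(−kτ) = e^(−0.04101 × 5.20) = 0.8079
R = 1 / (1 − 0.8079) = 5.207
Css,max = 51.3 × 5.207 ≈ 267 µg/L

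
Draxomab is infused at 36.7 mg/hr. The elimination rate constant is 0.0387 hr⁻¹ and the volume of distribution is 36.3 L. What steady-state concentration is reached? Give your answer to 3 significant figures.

CL = k · V = 0.0387 × 36.3 = 1.405 L/hr
Css = rate / CL = 36.7 / 1.405 ≈ 26.1 mg/L

26.1 mg/L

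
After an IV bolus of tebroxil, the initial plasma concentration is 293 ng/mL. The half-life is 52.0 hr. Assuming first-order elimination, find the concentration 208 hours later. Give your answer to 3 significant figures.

18.3 ng/mL

k = ln 2 / 52.0 = 0.01333 hr⁻¹
C(t) = C₀ e^(−kt) = 293 × e^(−0.01333 × 208) = 293 × e^(−2.773) = 293 × 0.06250 ≈ 18.3 ng/mL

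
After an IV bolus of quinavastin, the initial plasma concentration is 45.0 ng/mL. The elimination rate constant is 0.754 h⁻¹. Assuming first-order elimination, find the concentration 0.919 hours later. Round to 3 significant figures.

C(t) = C₀ e^(−kt) = 45.0 × e^(−0.7540 × 0.919) = 45.0 × e^(−0.6929) = 45.0 × 0.5001 ≈ 22.5 ng/mL

22.5 ng/mL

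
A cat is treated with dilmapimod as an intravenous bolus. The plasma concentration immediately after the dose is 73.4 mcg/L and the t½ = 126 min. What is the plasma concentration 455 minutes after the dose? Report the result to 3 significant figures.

k = ln 2 / 126 = 0.005501 min⁻¹
455 min is 3.611 half-lives, so C = 73.4 × (1/2)^3.611 = 73.4 × 0.08184 ≈ 6.01 mcg/L

6.01 mcg/L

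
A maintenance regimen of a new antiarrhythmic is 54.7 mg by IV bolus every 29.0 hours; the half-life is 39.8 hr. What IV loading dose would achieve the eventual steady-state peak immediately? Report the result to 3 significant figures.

138 mg

k = ln 2 / 39.8 = 0.01742 hr⁻¹
Accumulation ratio R = 1 / (1 − e^(−kτ)) = 1 / (1 − e^(−0.01742×29.0)) = 1 / (1 − 0.6035) = 2.522
Loading dose = maintenance dose × R = 54.7 × 2.522 ≈ 138 mg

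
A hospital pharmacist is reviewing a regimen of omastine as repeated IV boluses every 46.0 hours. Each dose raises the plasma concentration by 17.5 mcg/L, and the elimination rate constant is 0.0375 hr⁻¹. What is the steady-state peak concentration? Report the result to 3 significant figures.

Fraction remaining after one interval: e^(−kτ) = e^(−0.03750 × 46.0) = 0.1782
R = 1 / (1 − 0.1782) = 1.217
Css,max = 17.5 × 1.217 ≈ 21.3 mcg/L

21.3 mcg/L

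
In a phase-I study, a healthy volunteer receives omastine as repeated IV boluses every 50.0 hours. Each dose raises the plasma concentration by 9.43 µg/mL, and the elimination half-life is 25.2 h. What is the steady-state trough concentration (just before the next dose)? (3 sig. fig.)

3.19 µg/mL

k = ln 2 / 25.2 = 0.02751 h⁻¹
Fraction remaining after one interval: e^(−kτ) = e^(−0.02751 × 50.0) = 0.2528
R = 1 / (1 − 0.2528) = 1.338
Css,max = 9.43 × 1.338 = 12.62 µg/mL
Css,min = Css,max × e^(−kτ) = 12.62 × 0.2528 ≈ 3.19 µg/mL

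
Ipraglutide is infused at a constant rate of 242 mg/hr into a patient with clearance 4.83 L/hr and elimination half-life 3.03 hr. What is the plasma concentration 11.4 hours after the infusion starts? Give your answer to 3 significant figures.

Css = rate / CL = 242 / 4.83 = 50.10 µg/mL
k = ln 2 / 3.03 = 0.2288 hr⁻¹
C(t) = Css (1 − e^(−kt)) = 50.10 × (1 − e^(−2.608)) = 50.10 × 0.9263 ≈ 46.4 µg/mL

46.4 µg/mL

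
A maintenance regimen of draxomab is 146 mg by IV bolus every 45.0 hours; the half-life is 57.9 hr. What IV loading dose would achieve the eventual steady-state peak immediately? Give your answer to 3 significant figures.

351 mg

k = ln 2 / 57.9 = 0.01197 hr⁻¹
Accumulation ratio R = 1 / (1 − e^(−kτ)) = 1 / (1 − e^(−0.01197×45.0)) = 1 / (1 − 0.5835) = 2.401
Loading dose = maintenance dose × R = 146 × 2.401 ≈ 351 mg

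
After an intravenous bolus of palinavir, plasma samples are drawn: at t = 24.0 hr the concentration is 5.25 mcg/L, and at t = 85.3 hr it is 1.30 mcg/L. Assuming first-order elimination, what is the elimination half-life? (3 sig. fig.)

30.4 hours

k = ln(C₁/C₂) / (t₂ − t₁) = ln(5.25/1.30) / (85.3 − 24.0)
  = 1.396 / 61.30 = 0.02277 hr⁻¹
t½ = ln 2 / k = ln 2 / 0.02277 ≈ 30.4 hours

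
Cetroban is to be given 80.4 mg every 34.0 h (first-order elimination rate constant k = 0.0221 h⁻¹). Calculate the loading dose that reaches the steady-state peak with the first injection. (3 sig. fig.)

152 mg

Accumulation ratio R = 1 / (1 − e^(−kτ)) = 1 / (1 − e^(−0.02210×34.0)) = 1 / (1 − 0.4717) = 1.893
Loading dose = maintenance dose × R = 80.4 × 1.893 ≈ 152 mg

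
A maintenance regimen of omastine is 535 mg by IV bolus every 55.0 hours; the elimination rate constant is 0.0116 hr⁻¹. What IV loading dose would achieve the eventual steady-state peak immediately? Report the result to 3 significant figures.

1130 mg

Accumulation ratio R = 1 / (1 − e^(−kτ)) = 1 / (1 − e^(−0.01160×55.0)) = 1 / (1 − 0.5283) = 2.120
Loading dose = maintenance dose × R = 535 × 2.120 ≈ 1130 mg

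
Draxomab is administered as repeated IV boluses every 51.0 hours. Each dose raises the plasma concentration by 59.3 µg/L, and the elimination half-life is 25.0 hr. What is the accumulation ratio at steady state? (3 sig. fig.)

k = ln 2 / 25.0 = 0.02773 hr⁻¹
Fraction remaining after one interval: e^(−kτ) = e^(−0.02773 × 51.0) = 0.2432
R = 1 / (1 − 0.2432) = 1 / 0.7568 ≈ 1.32

1.32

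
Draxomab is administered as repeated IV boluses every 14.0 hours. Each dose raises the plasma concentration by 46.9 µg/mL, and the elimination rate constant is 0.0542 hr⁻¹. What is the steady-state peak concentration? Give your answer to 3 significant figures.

Fraction remaining after one interval: e^(−kτ) = e^(−0.05420 × 14.0) = 0.4682
R = 1 / (1 − 0.4682) = 1.881
Css,max = 46.9 × 1.881 ≈ 88.2 µg/mL

88.2 µg/mL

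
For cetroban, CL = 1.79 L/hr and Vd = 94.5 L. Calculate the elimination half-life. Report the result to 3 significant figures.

36.6 hours

k = CL / V = 1.79 / 94.5 = 0.01894 hr⁻¹
t½ = ln 2 / k = ln 2 / 0.01894 ≈ 36.6 hours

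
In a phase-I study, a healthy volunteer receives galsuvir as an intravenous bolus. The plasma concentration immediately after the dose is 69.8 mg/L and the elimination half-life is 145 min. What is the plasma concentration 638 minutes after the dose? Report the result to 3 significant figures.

k = ln 2 / 145 = 0.004780 min⁻¹
638 min is 4.400 half-lives, so C = 69.8 × (1/2)^4.400 = 69.8 × 0.04737 ≈ 3.31 mg/L

3.31 mg/L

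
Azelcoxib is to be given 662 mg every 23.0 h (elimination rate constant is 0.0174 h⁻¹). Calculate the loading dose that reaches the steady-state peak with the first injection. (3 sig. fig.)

2010 mg

Accumulation ratio R = 1 / (1 − e^(−kτ)) = 1 / (1 − e^(−0.01740×23.0)) = 1 / (1 − 0.6702) = 3.032
Loading dose = maintenance dose × R = 662 × 3.032 ≈ 2010 mg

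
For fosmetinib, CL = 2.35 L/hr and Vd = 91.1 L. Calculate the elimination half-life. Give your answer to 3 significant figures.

26.9 hours

k = CL / V = 2.35 / 91.1 = 0.02580 hr⁻¹
t½ = ln 2 / k = ln 2 / 0.02580 ≈ 26.9 hours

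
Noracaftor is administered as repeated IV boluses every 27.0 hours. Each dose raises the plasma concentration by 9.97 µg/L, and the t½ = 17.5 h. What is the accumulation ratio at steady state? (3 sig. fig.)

k = ln 2 / 17.5 = 0.03961 h⁻¹
Fraction remaining after one interval: e^(−kτ) = e^(−0.03961 × 27.0) = 0.3432
R = 1 / (1 − 0.3432) = 1 / 0.6568 ≈ 1.52

1.52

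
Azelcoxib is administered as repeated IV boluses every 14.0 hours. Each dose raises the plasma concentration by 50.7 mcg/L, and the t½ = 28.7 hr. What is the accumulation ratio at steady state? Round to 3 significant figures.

k = ln 2 / 28.7 = 0.02415 hr⁻¹
Fraction remaining after one interval: e^(−kτ) = e^(−0.02415 × 14.0) = 0.7131
R = 1 / (1 − 0.7131) = 1 / 0.2869 ≈ 3.49

3.49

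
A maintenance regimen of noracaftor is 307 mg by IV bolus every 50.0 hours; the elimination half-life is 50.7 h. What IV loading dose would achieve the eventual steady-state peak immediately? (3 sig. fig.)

620 mg

k = ln 2 / 50.7 = 0.01367 h⁻¹
Accumulation ratio R = 1 / (1 − e^(−kτ)) = 1 / (1 − e^(−0.01367×50.0)) = 1 / (1 − 0.5048) = 2.019
Loading dose = maintenance dose × R = 307 × 2.019 ≈ 620 mg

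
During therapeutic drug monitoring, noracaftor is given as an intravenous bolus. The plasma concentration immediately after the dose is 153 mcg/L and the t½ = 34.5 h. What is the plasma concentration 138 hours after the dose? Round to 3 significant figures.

k = ln 2 / 34.5 = 0.02009 h⁻¹
138 h is 4.000 half-lives, so C = 153 × (1/2)^4.000 = 153 × 0.06250 ≈ 9.56 mcg/L

9.56 mcg/L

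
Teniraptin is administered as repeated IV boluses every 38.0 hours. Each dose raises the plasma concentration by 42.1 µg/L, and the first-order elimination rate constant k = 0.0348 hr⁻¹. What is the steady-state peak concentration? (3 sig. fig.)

Fraction remaining after one interval: e^(−kτ) = e^(−0.03480 × 38.0) = 0.2665
R = 1 / (1 − 0.2665) = 1.363
Css,max = 42.1 × 1.363 ≈ 57.4 µg/L

57.4 µg/L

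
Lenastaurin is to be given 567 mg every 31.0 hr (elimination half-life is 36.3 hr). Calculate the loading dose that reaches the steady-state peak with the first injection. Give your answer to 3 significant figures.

1270 mg

k = ln 2 / 36.3 = 0.01909 hr⁻¹
Accumulation ratio R = 1 / (1 − e^(−kτ)) = 1 / (1 − e^(−0.01909×31.0)) = 1 / (1 − 0.5533) = 2.238
Loading dose = maintenance dose × R = 567 × 2.238 ≈ 1270 mg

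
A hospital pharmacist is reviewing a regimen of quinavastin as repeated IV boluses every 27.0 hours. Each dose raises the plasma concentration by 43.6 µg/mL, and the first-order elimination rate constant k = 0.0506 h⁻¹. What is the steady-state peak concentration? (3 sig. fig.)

Fraction remaining after one interval: e^(−kτ) = e^(−0.05060 × 27.0) = 0.2551
R = 1 / (1 − 0.2551) = 1.342
Css,max = 43.6 × 1.342 ≈ 58.5 µg/mL

58.5 µg/mL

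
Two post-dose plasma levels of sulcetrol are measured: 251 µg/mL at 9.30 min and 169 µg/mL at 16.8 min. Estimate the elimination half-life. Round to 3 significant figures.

13.1 minutes

k = ln(C₁/C₂) / (t₂ − t₁) = ln(251/169) / (16.8 − 9.30)
  = 0.3956 / 7.500 = 0.05274 min⁻¹
t½ = ln 2 / k = ln 2 / 0.05274 ≈ 13.1 minutes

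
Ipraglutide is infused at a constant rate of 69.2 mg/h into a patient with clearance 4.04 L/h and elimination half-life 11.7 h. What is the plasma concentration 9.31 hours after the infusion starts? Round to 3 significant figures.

7.26 µg/mL

Css = rate / CL = 69.2 / 4.04 = 17.13 µg/mL
k = ln 2 / 11.7 = 0.05924 h⁻¹
C(t) = Css (1 − e^(−kt)) = 17.13 × (1 − e^(−0.5516)) = 17.13 × 0.4239 ≈ 7.26 µg/mL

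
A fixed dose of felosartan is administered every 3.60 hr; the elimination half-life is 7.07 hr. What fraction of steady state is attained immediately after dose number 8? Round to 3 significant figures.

0.941

k = ln 2 / 7.07 = 0.09804 hr⁻¹
f_n = 1 − e^(−nkτ) = 1 − e^(−8 × 0.09804 × 3.60) = 1 − e^(−2.824) = 1 − 0.05939 ≈ 0.941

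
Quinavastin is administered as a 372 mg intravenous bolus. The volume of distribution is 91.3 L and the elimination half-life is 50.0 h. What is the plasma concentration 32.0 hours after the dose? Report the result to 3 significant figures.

2.61 µg/mL

C₀ = dose / V = 372 / 91.3 = 4.074 µg/mL
k = ln 2 / 50.0 = 0.01386 h⁻¹
C(t) = C₀ e^(−kt) = 4.074 × e^(−0.01386 × 32.0) = 4.074 × e^(−0.4436) = 4.074 × 0.6417 ≈ 2.61 µg/mL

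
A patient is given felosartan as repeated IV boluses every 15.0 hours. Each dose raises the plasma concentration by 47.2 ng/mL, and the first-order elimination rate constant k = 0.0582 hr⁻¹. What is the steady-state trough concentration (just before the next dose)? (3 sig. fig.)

33.9 ng/mL

Fraction remaining after one interval: e^(−kτ) = e^(−0.05820 × 15.0) = 0.4177
R = 1 / (1 − 0.4177) = 1.717
Css,max = 47.2 × 1.717 = 81.06 ng/mL
Css,min = Css,max × e^(−kτ) = 81.06 × 0.4177 ≈ 33.9 ng/mL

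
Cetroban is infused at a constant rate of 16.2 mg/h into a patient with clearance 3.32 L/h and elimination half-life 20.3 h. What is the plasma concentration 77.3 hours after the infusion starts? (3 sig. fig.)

4.53 µg/mL

Css = rate / CL = 16.2 / 3.32 = 4.880 µg/mL
k = ln 2 / 20.3 = 0.03415 h⁻¹
C(t) = Css (1 − e^(−kt)) = 4.880 × (1 − e^(−2.639)) = 4.880 × 0.9286 ≈ 4.53 µg/mL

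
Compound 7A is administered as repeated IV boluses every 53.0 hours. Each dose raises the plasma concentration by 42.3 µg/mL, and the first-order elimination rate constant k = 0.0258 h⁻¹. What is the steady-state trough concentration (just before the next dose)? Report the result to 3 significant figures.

14.5 µg/mL

Fraction remaining after one interval: e^(−kτ) = e^(−0.02580 × 53.0) = 0.2548
R = 1 / (1 − 0.2548) = 1.342
Css,max = 42.3 × 1.342 = 56.76 µg/mL
Css,min = Css,max × e^(−kτ) = 56.76 × 0.2548 ≈ 14.5 µg/mL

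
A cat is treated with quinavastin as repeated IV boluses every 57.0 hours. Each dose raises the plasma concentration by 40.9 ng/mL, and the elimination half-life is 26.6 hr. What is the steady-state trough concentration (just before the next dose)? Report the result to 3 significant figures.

12.0 ng/mL

k = ln 2 / 26.6 = 0.02606 hr⁻¹
Fraction remaining after one interval: e^(−kτ) = e^(−0.02606 × 57.0) = 0.2264
R = 1 / (1 − 0.2264) = 1.293
Css,max = 40.9 × 1.293 = 52.87 ng/mL
Css,min = Css,max × e^(−kτ) = 52.87 × 0.2264 ≈ 12.0 ng/mL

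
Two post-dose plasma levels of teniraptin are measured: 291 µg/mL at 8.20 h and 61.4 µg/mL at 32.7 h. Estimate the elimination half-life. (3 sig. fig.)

k = ln(C₁/C₂) / (t₂ − t₁) = ln(291/61.4) / (32.7 − 8.20)
  = 1.556 / 24.50 = 0.06351 h⁻¹
t½ = ln 2 / k = ln 2 / 0.06351 ≈ 10.9 hours

10.9 hours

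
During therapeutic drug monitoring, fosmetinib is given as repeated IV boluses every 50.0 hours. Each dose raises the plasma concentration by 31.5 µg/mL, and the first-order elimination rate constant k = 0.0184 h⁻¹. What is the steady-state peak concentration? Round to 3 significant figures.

52.4 µg/mL

Fraction remaining after one interval: e^(−kτ) = e^(−0.01840 × 50.0) = 0.3985
R = 1 / (1 − 0.3985) = 1.663
Css,max = 31.5 × 1.663 ≈ 52.4 µg/mL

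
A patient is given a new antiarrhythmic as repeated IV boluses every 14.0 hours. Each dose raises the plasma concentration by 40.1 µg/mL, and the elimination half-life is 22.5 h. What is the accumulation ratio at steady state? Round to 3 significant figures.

k = ln 2 / 22.5 = 0.03081 h⁻¹
Fraction remaining after one interval: e^(−kτ) = e^(−0.03081 × 14.0) = 0.6497
R = 1 / (1 − 0.6497) = 1 / 0.3503 ≈ 2.85

2.85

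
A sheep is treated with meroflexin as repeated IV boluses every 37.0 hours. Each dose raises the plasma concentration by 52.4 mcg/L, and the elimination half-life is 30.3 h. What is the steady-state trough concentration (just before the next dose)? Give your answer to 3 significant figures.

k = ln 2 / 30.3 = 0.02288 h⁻¹
Fraction remaining after one interval: e^(−kτ) = e^(−0.02288 × 37.0) = 0.4289
R = 1 / (1 − 0.4289) = 1.751
Css,max = 52.4 × 1.751 = 91.76 mcg/L
Css,min = Css,max × e^(−kτ) = 91.76 × 0.4289 ≈ 39.4 mcg/L

39.4 mcg/L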